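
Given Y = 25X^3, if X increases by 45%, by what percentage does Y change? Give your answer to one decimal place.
204.9%

For Y = 25X^3:
If X → X(1 + 0.45)
Then Y → Y · (1 + 0.45)^3
     ≈ Y · 3.0486

Percentage change = ((1 + 0.45)^3 − 1) × 100% ≈ 204.9%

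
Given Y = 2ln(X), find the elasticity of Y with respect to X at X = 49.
Elasticity = 1/ln(49) ≈ 0.2569

Elasticity = (dY/dX) · (X/Y)

dY/dX = 2/X
At X = 49: dY/dX = 2/49, Y = 2·ln(49)

Elasticity = (2/49) · (49 / (2·ln(49))) = 1/ln(49) ≈ 0.2569

Interpretation: for a small percentage change in X, the percentage change in Y is approximately 0.26 times as large.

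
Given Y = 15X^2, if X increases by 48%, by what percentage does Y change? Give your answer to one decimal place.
119.0%

For Y = 15X^2:
If X → X(1 + 0.48)
Then Y → Y · (1 + 0.48)^2
     = Y · 2.1904

Percentage change = ((1 + 0.48)^2 − 1) × 100% ≈ 119.0%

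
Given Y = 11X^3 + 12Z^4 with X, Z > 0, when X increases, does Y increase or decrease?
Y increases

Taking the partial derivative:
∂Y/∂X = 33X^2

∂Y/∂X = 33X^2 > 0 (assuming positive values)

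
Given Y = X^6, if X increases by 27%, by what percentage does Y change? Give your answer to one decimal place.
319.6%

For Y = X^6:
If X → X(1 + 0.27)
Then Y → Y · (1 + 0.27)^6
     ≈ Y · 4.1959

Percentage change = ((1 + 0.27)^6 − 1) × 100% ≈ 319.6%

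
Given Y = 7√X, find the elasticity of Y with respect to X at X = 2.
Elasticity = 1/2

Elasticity = (dY/dX) · (X/Y)

dY/dX = 7/(2·√X)
At X = 2: dY/dX = 7·√2/4, Y = 7·√2

Elasticity = (7·√2/4) · (2 / (7·√2)) = 1/2

Interpretation: for a small percentage change in X, the percentage change in Y is approximately 0.50 times as large.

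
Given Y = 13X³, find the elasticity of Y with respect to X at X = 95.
Elasticity = 3

Elasticity = (dY/dX) · (X/Y)

dY/dX = 39·X²
At X = 95: dY/dX = 351975, Y = 11145875

Elasticity = 351975 · (95 / 11145875) = 3

Interpretation: for a small percentage change in X, the percentage change in Y is approximately 3.00 times as large.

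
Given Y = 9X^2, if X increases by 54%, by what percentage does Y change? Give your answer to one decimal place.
137.2%

For Y = 9X^2:
If X → X(1 + 0.54)
Then Y → Y · (1 + 0.54)^2
     = Y · 2.3716

Percentage change = ((1 + 0.54)^2 − 1) × 100% ≈ 137.2%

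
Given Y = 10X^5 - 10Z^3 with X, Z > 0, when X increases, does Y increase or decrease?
Y increases

Taking the partial derivative:
∂Y/∂X = 50X^4

∂Y/∂X = 50X^4 > 0 (assuming positive values)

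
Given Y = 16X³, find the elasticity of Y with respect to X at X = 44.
Elasticity = 3

Elasticity = (dY/dX) · (X/Y)

dY/dX = 48·X²
At X = 44: dY/dX = 92928, Y = 1362944

Elasticity = 92928 · (44 / 1362944) = 3

Interpretation: for a small percentage change in X, the percentage change in Y is approximately 3.00 times as large.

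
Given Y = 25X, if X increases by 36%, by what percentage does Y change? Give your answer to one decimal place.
36.0%

For Y = 25X:
If X → X(1 + 0.36)
Then Y → Y · (1 + 0.36)^1
     = Y · 1.3600

Percentage change = ((1 + 0.36)^1 − 1) × 100% = 36.0%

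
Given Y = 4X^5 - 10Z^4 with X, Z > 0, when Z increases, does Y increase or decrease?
Y decreases

Taking the partial derivative:
∂Y/∂Z = -40Z^3

∂Y/∂Z = -40Z^3 < 0 (assuming positive values)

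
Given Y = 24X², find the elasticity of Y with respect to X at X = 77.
Elasticity = 2

Elasticity = (dY/dX) · (X/Y)

dY/dX = 48·X
At X = 77: dY/dX = 3696, Y = 142296

Elasticity = 3696 · (77 / 142296) = 2

Interpretation: for a small percentage change in X, the percentage change in Y is approximately 2.00 times as large.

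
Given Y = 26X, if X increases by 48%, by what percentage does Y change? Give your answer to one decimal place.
48.0%

For Y = 26X:
If X → X(1 + 0.48)
Then Y → Y · (1 + 0.48)^1
     = Y · 1.4800

Percentage change = ((1 + 0.48)^1 − 1) × 100% = 48.0%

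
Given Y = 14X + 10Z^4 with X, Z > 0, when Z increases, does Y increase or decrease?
Y increases

Taking the partial derivative:
∂Y/∂Z = 40Z^3

∂Y/∂Z = 40Z^3 > 0 (assuming positive values)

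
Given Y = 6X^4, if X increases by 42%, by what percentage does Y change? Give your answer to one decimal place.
306.6%

For Y = 6X^4:
If X → X(1 + 0.42)
Then Y → Y · (1 + 0.42)^4
     ≈ Y · 4.0659

Percentage change = ((1 + 0.42)^4 − 1) × 100% ≈ 306.6%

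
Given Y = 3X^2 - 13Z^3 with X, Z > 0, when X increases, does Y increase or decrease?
Y increases

Taking the partial derivative:
∂Y/∂X = 6X

∂Y/∂X = 6X > 0 (assuming positive values)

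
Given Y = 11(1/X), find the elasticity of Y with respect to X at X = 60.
Elasticity = -1

Elasticity = (dY/dX) · (X/Y)

dY/dX = -11/X²
At X = 60: dY/dX = -11/3600, Y = 11/60

Elasticity = (-11/3600) · (60 / (11/60)) = -1

Interpretation: for a small percentage change in X, the percentage change in Y is approximately -1.00 times as large.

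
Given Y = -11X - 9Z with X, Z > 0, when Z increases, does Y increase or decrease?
Y decreases

Taking the partial derivative:
∂Y/∂Z = -9

∂Y/∂Z = -9 < 0 (assuming positive values)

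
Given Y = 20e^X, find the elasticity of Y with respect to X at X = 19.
Elasticity = 19

Elasticity = (dY/dX) · (X/Y)

dY/dX = 20·e^X
At X = 19: dY/dX = 20·e^19, Y = 20·e^19

Elasticity = (20·e^19) · (19 / (20·e^19)) = 19

Interpretation: for a small percentage change in X, the percentage change in Y is approximately 19.00 times as large.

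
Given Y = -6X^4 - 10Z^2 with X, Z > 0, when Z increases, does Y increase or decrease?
Y decreases

Taking the partial derivative:
∂Y/∂Z = -20Z

∂Y/∂Z = -20Z < 0 (assuming positive values)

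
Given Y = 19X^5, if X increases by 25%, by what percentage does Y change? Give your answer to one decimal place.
205.2%

For Y = 19X^5:
If X → X(1 + 0.25)
Then Y → Y · (1 + 0.25)^5
     ≈ Y · 3.0518

Percentage change = ((1 + 0.25)^5 − 1) × 100% ≈ 205.2%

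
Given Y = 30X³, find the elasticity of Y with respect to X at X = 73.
Elasticity = 3

Elasticity = (dY/dX) · (X/Y)

dY/dX = 90·X²
At X = 73: dY/dX = 479610, Y = 11670510

Elasticity = 479610 · (73 / 11670510) = 3

Interpretation: for a small percentage change in X, the percentage change in Y is approximately 3.00 times as large.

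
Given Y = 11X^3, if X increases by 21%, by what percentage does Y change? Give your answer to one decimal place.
77.2%

For Y = 11X^3:
If X → X(1 + 0.21)
Then Y → Y · (1 + 0.21)^3
     ≈ Y · 1.7716

Percentage change = ((1 + 0.21)^3 − 1) × 100% ≈ 77.2%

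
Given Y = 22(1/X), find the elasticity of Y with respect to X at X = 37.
Elasticity = -1

Elasticity = (dY/dX) · (X/Y)

dY/dX = -22/X²
At X = 37: dY/dX = -22/1369, Y = 22/37

Elasticity = (-22/1369) · (37 / (22/37)) = -1

Interpretation: for a small percentage change in X, the percentage change in Y is approximately -1.00 times as large.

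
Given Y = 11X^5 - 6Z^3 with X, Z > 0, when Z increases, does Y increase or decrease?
Y decreases

Taking the partial derivative:
∂Y/∂Z = -18Z^2

∂Y/∂Z = -18Z^2 < 0 (assuming positive values)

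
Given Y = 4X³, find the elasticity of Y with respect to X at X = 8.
Elasticity = 3

Elasticity = (dY/dX) · (X/Y)

dY/dX = 12·X²
At X = 8: dY/dX = 768, Y = 2048

Elasticity = 768 · (8 / 2048) = 3

Interpretation: for a small percentage change in X, the percentage change in Y is approximately 3.00 times as large.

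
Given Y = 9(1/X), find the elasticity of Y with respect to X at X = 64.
Elasticity = -1

Elasticity = (dY/dX) · (X/Y)

dY/dX = -9/X²
At X = 64: dY/dX = -9/4096, Y = 9/64

Elasticity = (-9/4096) · (64 / (9/64)) = -1

Interpretation: for a small percentage change in X, the percentage change in Y is approximately -1.00 times as large.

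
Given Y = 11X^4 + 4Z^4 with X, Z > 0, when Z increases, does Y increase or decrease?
Y increases

Taking the partial derivative:
∂Y/∂Z = 16Z^3

∂Y/∂Z = 16Z^3 > 0 (assuming positive values)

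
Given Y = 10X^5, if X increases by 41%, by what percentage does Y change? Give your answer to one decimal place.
457.3%

For Y = 10X^5:
If X → X(1 + 0.41)
Then Y → Y · (1 + 0.41)^5
     ≈ Y · 5.5731

Percentage change = ((1 + 0.41)^5 − 1) × 100% ≈ 457.3%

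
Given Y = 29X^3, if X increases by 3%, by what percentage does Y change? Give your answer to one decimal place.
9.3%

For Y = 29X^3:
If X → X(1 + 0.03)
Then Y → Y · (1 + 0.03)^3
     ≈ Y · 1.0927

Percentage change = ((1 + 0.03)^3 − 1) × 100% ≈ 9.3%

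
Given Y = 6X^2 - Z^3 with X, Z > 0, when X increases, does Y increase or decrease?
Y increases

Taking the partial derivative:
∂Y/∂X = 12X

∂Y/∂X = 12X > 0 (assuming positive values)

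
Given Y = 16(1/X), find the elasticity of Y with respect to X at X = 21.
Elasticity = -1

Elasticity = (dY/dX) · (X/Y)

dY/dX = -16/X²
At X = 21: dY/dX = -16/441, Y = 16/21

Elasticity = (-16/441) · (21 / (16/21)) = -1

Interpretation: for a small percentage change in X, the percentage change in Y is approximately -1.00 times as large.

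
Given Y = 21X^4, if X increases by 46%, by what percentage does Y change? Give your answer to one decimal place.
354.4%

For Y = 21X^4:
If X → X(1 + 0.46)
Then Y → Y · (1 + 0.46)^4
     ≈ Y · 4.5437

Percentage change = ((1 + 0.46)^4 − 1) × 100% ≈ 354.4%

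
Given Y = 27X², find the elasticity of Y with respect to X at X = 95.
Elasticity = 2

Elasticity = (dY/dX) · (X/Y)

dY/dX = 54·X
At X = 95: dY/dX = 5130, Y = 243675

Elasticity = 5130 · (95 / 243675) = 2

Interpretation: for a small percentage change in X, the percentage change in Y is approximately 2.00 times as large.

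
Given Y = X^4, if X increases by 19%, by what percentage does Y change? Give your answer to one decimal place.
100.5%

For Y = X^4:
If X → X(1 + 0.19)
Then Y → Y · (1 + 0.19)^4
     ≈ Y · 2.0053

Percentage change = ((1 + 0.19)^4 − 1) × 100% ≈ 100.5%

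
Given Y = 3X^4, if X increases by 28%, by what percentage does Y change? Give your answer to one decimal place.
168.4%

For Y = 3X^4:
If X → X(1 + 0.28)
Then Y → Y · (1 + 0.28)^4
     ≈ Y · 2.6844

Percentage change = ((1 + 0.28)^4 − 1) × 100% ≈ 168.4%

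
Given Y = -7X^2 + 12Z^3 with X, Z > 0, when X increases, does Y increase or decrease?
Y decreases

Taking the partial derivative:
∂Y/∂X = -14X

∂Y/∂X = -14X < 0 (assuming positive values)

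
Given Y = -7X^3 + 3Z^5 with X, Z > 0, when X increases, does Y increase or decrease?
Y decreases

Taking the partial derivative:
∂Y/∂X = -21X^2

∂Y/∂X = -21X^2 < 0 (assuming positive values)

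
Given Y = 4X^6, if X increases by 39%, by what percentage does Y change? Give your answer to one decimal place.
621.3%

For Y = 4X^6:
If X → X(1 + 0.39)
Then Y → Y · (1 + 0.39)^6
     ≈ Y · 7.2125

Percentage change = ((1 + 0.39)^6 − 1) × 100% ≈ 621.3%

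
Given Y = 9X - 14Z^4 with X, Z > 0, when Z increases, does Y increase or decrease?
Y decreases

Taking the partial derivative:
∂Y/∂Z = -56Z^3

∂Y/∂Z = -56Z^3 < 0 (assuming positive values)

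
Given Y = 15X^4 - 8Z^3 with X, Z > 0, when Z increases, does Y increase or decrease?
Y decreases

Taking the partial derivative:
∂Y/∂Z = -24Z^2

∂Y/∂Z = -24Z^2 < 0 (assuming positive values)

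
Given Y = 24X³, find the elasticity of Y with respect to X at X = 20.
Elasticity = 3

Elasticity = (dY/dX) · (X/Y)

dY/dX = 72·X²
At X = 20: dY/dX = 28800, Y = 192000

Elasticity = 28800 · (20 / 192000) = 3

Interpretation: for a small percentage change in X, the percentage change in Y is approximately 3.00 times as large.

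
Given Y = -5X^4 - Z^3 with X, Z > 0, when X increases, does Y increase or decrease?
Y decreases

Taking the partial derivative:
∂Y/∂X = -20X^3

∂Y/∂X = -20X^3 < 0 (assuming positive values)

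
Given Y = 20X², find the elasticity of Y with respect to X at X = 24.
Elasticity = 2

Elasticity = (dY/dX) · (X/Y)

dY/dX = 40·X
At X = 24: dY/dX = 960, Y = 11520

Elasticity = 960 · (24 / 11520) = 2

Interpretation: for a small percentage change in X, the percentage change in Y is approximately 2.00 times as large.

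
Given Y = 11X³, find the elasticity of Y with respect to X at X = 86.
Elasticity = 3

Elasticity = (dY/dX) · (X/Y)

dY/dX = 33·X²
At X = 86: dY/dX = 244068, Y = 6996616

Elasticity = 244068 · (86 / 6996616) = 3

Interpretation: for a small percentage change in X, the percentage change in Y is approximately 3.00 times as large.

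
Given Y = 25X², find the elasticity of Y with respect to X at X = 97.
Elasticity = 2

Elasticity = (dY/dX) · (X/Y)

dY/dX = 50·X
At X = 97: dY/dX = 4850, Y = 235225

Elasticity = 4850 · (97 / 235225) = 2

Interpretation: for a small percentage change in X, the percentage change in Y is approximately 2.00 times as large.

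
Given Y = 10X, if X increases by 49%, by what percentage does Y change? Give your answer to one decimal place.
49.0%

For Y = 10X:
If X → X(1 + 0.49)
Then Y → Y · (1 + 0.49)^1
     = Y · 1.4900

Percentage change = ((1 + 0.49)^1 − 1) × 100% = 49.0%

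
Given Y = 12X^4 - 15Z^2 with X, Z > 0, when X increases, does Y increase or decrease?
Y increases

Taking the partial derivative:
∂Y/∂X = 48X^3

∂Y/∂X = 48X^3 > 0 (assuming positive values)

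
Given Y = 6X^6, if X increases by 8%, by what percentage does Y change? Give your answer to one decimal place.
58.7%

For Y = 6X^6:
If X → X(1 + 0.08)
Then Y → Y · (1 + 0.08)^6
     ≈ Y · 1.5869

Percentage change = ((1 + 0.08)^6 − 1) × 100% ≈ 58.7%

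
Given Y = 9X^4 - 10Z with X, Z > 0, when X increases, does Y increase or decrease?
Y increases

Taking the partial derivative:
∂Y/∂X = 36X^3

∂Y/∂X = 36X^3 > 0 (assuming positive values)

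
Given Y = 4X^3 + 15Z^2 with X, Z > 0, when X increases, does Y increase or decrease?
Y increases

Taking the partial derivative:
∂Y/∂X = 12X^2

∂Y/∂X = 12X^2 > 0 (assuming positive values)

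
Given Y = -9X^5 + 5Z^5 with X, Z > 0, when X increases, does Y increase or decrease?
Y decreases

Taking the partial derivative:
∂Y/∂X = -45X^4

∂Y/∂X = -45X^4 < 0 (assuming positive values)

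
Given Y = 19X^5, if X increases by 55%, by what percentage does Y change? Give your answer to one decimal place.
794.7%

For Y = 19X^5:
If X → X(1 + 0.55)
Then Y → Y · (1 + 0.55)^5
     ≈ Y · 8.9466

Percentage change = ((1 + 0.55)^5 − 1) × 100% ≈ 794.7%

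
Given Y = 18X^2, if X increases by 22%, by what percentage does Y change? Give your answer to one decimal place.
48.8%

For Y = 18X^2:
If X → X(1 + 0.22)
Then Y → Y · (1 + 0.22)^2
     = Y · 1.4884

Percentage change = ((1 + 0.22)^2 − 1) × 100% ≈ 48.8%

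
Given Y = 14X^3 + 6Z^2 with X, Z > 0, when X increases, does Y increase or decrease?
Y increases

Taking the partial derivative:
∂Y/∂X = 42X^2

∂Y/∂X = 42X^2 > 0 (assuming positive values)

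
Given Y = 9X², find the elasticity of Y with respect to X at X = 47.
Elasticity = 2

Elasticity = (dY/dX) · (X/Y)

dY/dX = 18·X
At X = 47: dY/dX = 846, Y = 19881

Elasticity = 846 · (47 / 19881) = 2

Interpretation: for a small percentage change in X, the percentage change in Y is approximately 2.00 times as large.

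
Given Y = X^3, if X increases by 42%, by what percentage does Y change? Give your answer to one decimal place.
186.3%

For Y = X^3:
If X → X(1 + 0.42)
Then Y → Y · (1 + 0.42)^3
     ≈ Y · 2.8633

Percentage change = ((1 + 0.42)^3 − 1) × 100% ≈ 186.3%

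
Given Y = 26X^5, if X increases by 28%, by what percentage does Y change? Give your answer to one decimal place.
243.6%

For Y = 26X^5:
If X → X(1 + 0.28)
Then Y → Y · (1 + 0.28)^5
     ≈ Y · 3.4360

Percentage change = ((1 + 0.28)^5 − 1) × 100% ≈ 243.6%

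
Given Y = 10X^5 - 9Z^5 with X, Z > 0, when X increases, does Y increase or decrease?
Y increases

Taking the partial derivative:
∂Y/∂X = 50X^4

∂Y/∂X = 50X^4 > 0 (assuming positive values)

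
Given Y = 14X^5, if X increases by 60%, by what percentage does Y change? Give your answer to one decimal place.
948.6%

For Y = 14X^5:
If X → X(1 + 0.6)
Then Y → Y · (1 + 0.6)^5
     ≈ Y · 10.4858

Percentage change = ((1 + 0.6)^5 − 1) × 100% ≈ 948.6%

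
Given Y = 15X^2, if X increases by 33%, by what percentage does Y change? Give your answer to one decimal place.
76.9%

For Y = 15X^2:
If X → X(1 + 0.33)
Then Y → Y · (1 + 0.33)^2
     = Y · 1.7689

Percentage change = ((1 + 0.33)^2 − 1) × 100% ≈ 76.9%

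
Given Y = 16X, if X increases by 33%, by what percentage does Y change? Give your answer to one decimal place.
33.0%

For Y = 16X:
If X → X(1 + 0.33)
Then Y → Y · (1 + 0.33)^1
     = Y · 1.3300

Percentage change = ((1 + 0.33)^1 − 1) × 100% = 33.0%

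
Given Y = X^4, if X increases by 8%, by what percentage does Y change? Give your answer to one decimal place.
36.0%

For Y = X^4:
If X → X(1 + 0.08)
Then Y → Y · (1 + 0.08)^4
     ≈ Y · 1.3605

Percentage change = ((1 + 0.08)^4 − 1) × 100% ≈ 36.0%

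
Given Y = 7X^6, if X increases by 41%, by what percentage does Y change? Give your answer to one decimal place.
685.8%

For Y = 7X^6:
If X → X(1 + 0.41)
Then Y → Y · (1 + 0.41)^6
     ≈ Y · 7.8580

Percentage change = ((1 + 0.41)^6 − 1) × 100% ≈ 685.8%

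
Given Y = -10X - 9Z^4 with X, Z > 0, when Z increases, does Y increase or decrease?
Y decreases

Taking the partial derivative:
∂Y/∂Z = -36Z^3

∂Y/∂Z = -36Z^3 < 0 (assuming positive values)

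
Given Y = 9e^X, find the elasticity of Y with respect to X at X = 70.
Elasticity = 70

Elasticity = (dY/dX) · (X/Y)

dY/dX = 9·e^X
At X = 70: dY/dX = 9·e^70, Y = 9·e^70

Elasticity = (9·e^70) · (70 / (9·e^70)) = 70

Interpretation: for a small percentage change in X, the percentage change in Y is approximately 70.00 times as large.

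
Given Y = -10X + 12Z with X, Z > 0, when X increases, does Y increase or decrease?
Y decreases

Taking the partial derivative:
∂Y/∂X = -10

∂Y/∂X = -10 < 0 (assuming positive values)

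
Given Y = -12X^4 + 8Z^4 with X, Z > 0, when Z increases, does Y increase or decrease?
Y increases

Taking the partial derivative:
∂Y/∂Z = 32Z^3

∂Y/∂Z = 32Z^3 > 0 (assuming positive values)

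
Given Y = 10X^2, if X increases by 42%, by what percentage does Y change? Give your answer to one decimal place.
101.6%

For Y = 10X^2:
If X → X(1 + 0.42)
Then Y → Y · (1 + 0.42)^2
     = Y · 2.0164

Percentage change = ((1 + 0.42)^2 − 1) × 100% ≈ 101.6%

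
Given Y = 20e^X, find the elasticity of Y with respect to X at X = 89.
Elasticity = 89

Elasticity = (dY/dX) · (X/Y)

dY/dX = 20·e^X
At X = 89: dY/dX = 20·e^89, Y = 20·e^89

Elasticity = (20·e^89) · (89 / (20·e^89)) = 89

Interpretation: for a small percentage change in X, the percentage change in Y is approximately 89.00 times as large.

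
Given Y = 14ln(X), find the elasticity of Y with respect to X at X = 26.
Elasticity = 1/ln(26) ≈ 0.3069

Elasticity = (dY/dX) · (X/Y)

dY/dX = 14/X
At X = 26: dY/dX = 7/13, Y = 14·ln(26)

Elasticity = (7/13) · (26 / (14·ln(26))) = 1/ln(26) ≈ 0.3069

Interpretation: for a small percentage change in X, the percentage change in Y is approximately 0.31 times as large.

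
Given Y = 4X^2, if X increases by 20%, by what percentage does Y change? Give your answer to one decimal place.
44.0%

For Y = 4X^2:
If X → X(1 + 0.2)
Then Y → Y · (1 + 0.2)^2
     = Y · 1.4400

Percentage change = ((1 + 0.2)^2 − 1) × 100% = 44.0%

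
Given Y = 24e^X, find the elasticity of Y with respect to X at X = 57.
Elasticity = 57

Elasticity = (dY/dX) · (X/Y)

dY/dX = 24·e^X
At X = 57: dY/dX = 24·e^57, Y = 24·e^57

Elasticity = (24·e^57) · (57 / (24·e^57)) = 57

Interpretation: for a small percentage change in X, the percentage change in Y is approximately 57.00 times as large.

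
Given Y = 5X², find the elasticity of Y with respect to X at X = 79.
Elasticity = 2

Elasticity = (dY/dX) · (X/Y)

dY/dX = 10·X
At X = 79: dY/dX = 790, Y = 31205

Elasticity = 790 · (79 / 31205) = 2

Interpretation: for a small percentage change in X, the percentage change in Y is approximately 2.00 times as large.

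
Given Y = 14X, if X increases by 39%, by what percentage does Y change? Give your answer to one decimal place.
39.0%

For Y = 14X:
If X → X(1 + 0.39)
Then Y → Y · (1 + 0.39)^1
     = Y · 1.3900

Percentage change = ((1 + 0.39)^1 − 1) × 100% = 39.0%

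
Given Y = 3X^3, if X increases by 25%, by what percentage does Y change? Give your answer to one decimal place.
95.3%

For Y = 3X^3:
If X → X(1 + 0.25)
Then Y → Y · (1 + 0.25)^3
     ≈ Y · 1.9531

Percentage change = ((1 + 0.25)^3 − 1) × 100% ≈ 95.3%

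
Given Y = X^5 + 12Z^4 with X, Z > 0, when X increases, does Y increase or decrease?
Y increases

Taking the partial derivative:
∂Y/∂X = 5X^4

∂Y/∂X = 5X^4 > 0 (assuming positive values)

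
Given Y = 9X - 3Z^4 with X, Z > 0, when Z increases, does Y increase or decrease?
Y decreases

Taking the partial derivative:
∂Y/∂Z = -12Z^3

∂Y/∂Z = -12Z^3 < 0 (assuming positive values)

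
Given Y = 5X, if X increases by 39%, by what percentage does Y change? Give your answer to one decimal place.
39.0%

For Y = 5X:
If X → X(1 + 0.39)
Then Y → Y · (1 + 0.39)^1
     = Y · 1.3900

Percentage change = ((1 + 0.39)^1 − 1) × 100% = 39.0%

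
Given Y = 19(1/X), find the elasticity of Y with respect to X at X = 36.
Elasticity = -1

Elasticity = (dY/dX) · (X/Y)

dY/dX = -19/X²
At X = 36: dY/dX = -19/1296, Y = 19/36

Elasticity = (-19/1296) · (36 / (19/36)) = -1

Interpretation: for a small percentage change in X, the percentage change in Y is approximately -1.00 times as large.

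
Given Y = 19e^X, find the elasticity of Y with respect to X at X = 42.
Elasticity = 42

Elasticity = (dY/dX) · (X/Y)

dY/dX = 19·e^X
At X = 42: dY/dX = 19·e^42, Y = 19·e^42

Elasticity = (19·e^42) · (42 / (19·e^42)) = 42

Interpretation: for a small percentage change in X, the percentage change in Y is approximately 42.00 times as large.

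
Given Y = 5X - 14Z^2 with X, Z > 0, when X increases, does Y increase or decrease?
Y increases

Taking the partial derivative:
∂Y/∂X = 5

∂Y/∂X = 5 > 0 (assuming positive values)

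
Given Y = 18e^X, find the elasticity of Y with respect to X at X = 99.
Elasticity = 99

Elasticity = (dY/dX) · (X/Y)

dY/dX = 18·e^X
At X = 99: dY/dX = 18·e^99, Y = 18·e^99

Elasticity = (18·e^99) · (99 / (18·e^99)) = 99

Interpretation: for a small percentage change in X, the percentage change in Y is approximately 99.00 times as large.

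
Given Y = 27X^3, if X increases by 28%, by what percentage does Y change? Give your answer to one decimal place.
109.7%

For Y = 27X^3:
If X → X(1 + 0.28)
Then Y → Y · (1 + 0.28)^3
     ≈ Y · 2.0972

Percentage change = ((1 + 0.28)^3 − 1) × 100% ≈ 109.7%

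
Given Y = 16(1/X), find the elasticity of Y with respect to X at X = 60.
Elasticity = -1

Elasticity = (dY/dX) · (X/Y)

dY/dX = -16/X²
At X = 60: dY/dX = -1/225, Y = 4/15

Elasticity = (-1/225) · (60 / (4/15)) = -1

Interpretation: for a small percentage change in X, the percentage change in Y is approximately -1.00 times as large.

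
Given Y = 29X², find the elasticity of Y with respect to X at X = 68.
Elasticity = 2

Elasticity = (dY/dX) · (X/Y)

dY/dX = 58·X
At X = 68: dY/dX = 3944, Y = 134096

Elasticity = 3944 · (68 / 134096) = 2

Interpretation: for a small percentage change in X, the percentage change in Y is approximately 2.00 times as large.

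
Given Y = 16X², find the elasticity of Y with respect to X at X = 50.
Elasticity = 2

Elasticity = (dY/dX) · (X/Y)

dY/dX = 32·X
At X = 50: dY/dX = 1600, Y = 40000

Elasticity = 1600 · (50 / 40000) = 2

Interpretation: for a small percentage change in X, the percentage change in Y is approximately 2.00 times as large.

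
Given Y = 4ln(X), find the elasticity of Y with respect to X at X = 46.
Elasticity = 1/ln(46) ≈ 0.2612

Elasticity = (dY/dX) · (X/Y)

dY/dX = 4/X
At X = 46: dY/dX = 2/23, Y = 4·ln(46)

Elasticity = (2/23) · (46 / (4·ln(46))) = 1/ln(46) ≈ 0.2612

Interpretation: for a small percentage change in X, the percentage change in Y is approximately 0.26 times as large.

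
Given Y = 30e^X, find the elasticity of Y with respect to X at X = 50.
Elasticity = 50

Elasticity = (dY/dX) · (X/Y)

dY/dX = 30·e^X
At X = 50: dY/dX = 30·e^50, Y = 30·e^50

Elasticity = (30·e^50) · (50 / (30·e^50)) = 50

Interpretation: for a small percentage change in X, the percentage change in Y is approximately 50.00 times as large.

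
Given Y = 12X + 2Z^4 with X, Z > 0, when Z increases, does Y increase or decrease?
Y increases

Taking the partial derivative:
∂Y/∂Z = 8Z^3

∂Y/∂Z = 8Z^3 > 0 (assuming positive values)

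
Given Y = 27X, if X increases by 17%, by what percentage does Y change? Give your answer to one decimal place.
17.0%

For Y = 27X:
If X → X(1 + 0.17)
Then Y → Y · (1 + 0.17)^1
     = Y · 1.1700

Percentage change = ((1 + 0.17)^1 − 1) × 100% = 17.0%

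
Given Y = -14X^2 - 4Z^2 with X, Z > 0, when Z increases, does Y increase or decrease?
Y decreases

Taking the partial derivative:
∂Y/∂Z = -8Z

∂Y/∂Z = -8Z < 0 (assuming positive values)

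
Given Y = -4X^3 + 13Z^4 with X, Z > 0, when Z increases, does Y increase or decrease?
Y increases

Taking the partial derivative:
∂Y/∂Z = 52Z^3

∂Y/∂Z = 52Z^3 > 0 (assuming positive values)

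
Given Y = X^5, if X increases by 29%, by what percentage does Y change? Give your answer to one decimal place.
257.2%

For Y = X^5:
If X → X(1 + 0.29)
Then Y → Y · (1 + 0.29)^5
     ≈ Y · 3.5723

Percentage change = ((1 + 0.29)^5 − 1) × 100% ≈ 257.2%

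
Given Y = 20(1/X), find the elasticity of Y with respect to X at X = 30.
Elasticity = -1

Elasticity = (dY/dX) · (X/Y)

dY/dX = -20/X²
At X = 30: dY/dX = -1/45, Y = 2/3

Elasticity = (-1/45) · (30 / (2/3)) = -1

Interpretation: for a small percentage change in X, the percentage change in Y is approximately -1.00 times as large.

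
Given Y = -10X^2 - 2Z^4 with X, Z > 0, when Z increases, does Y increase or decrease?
Y decreases

Taking the partial derivative:
∂Y/∂Z = -8Z^3

∂Y/∂Z = -8Z^3 < 0 (assuming positive values)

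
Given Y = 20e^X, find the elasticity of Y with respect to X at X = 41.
Elasticity = 41

Elasticity = (dY/dX) · (X/Y)

dY/dX = 20·e^X
At X = 41: dY/dX = 20·e^41, Y = 20·e^41

Elasticity = (20·e^41) · (41 / (20·e^41)) = 41

Interpretation: for a small percentage change in X, the percentage change in Y is approximately 41.00 times as large.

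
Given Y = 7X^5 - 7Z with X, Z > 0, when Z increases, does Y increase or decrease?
Y decreases

Taking the partial derivative:
∂Y/∂Z = -7

∂Y/∂Z = -7 < 0 (assuming positive values)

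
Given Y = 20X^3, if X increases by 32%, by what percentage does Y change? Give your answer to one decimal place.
130.0%

For Y = 20X^3:
If X → X(1 + 0.32)
Then Y → Y · (1 + 0.32)^3
     ≈ Y · 2.3000

Percentage change = ((1 + 0.32)^3 − 1) × 100% ≈ 130.0%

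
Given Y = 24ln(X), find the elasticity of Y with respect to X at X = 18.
Elasticity = 1/ln(18) ≈ 0.3460

Elasticity = (dY/dX) · (X/Y)

dY/dX = 24/X
At X = 18: dY/dX = 4/3, Y = 24·ln(18)

Elasticity = (4/3) · (18 / (24·ln(18))) = 1/ln(18) ≈ 0.3460

Interpretation: for a small percentage change in X, the percentage change in Y is approximately 0.35 times as large.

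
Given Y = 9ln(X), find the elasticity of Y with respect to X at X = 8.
Elasticity = 1/ln(8) ≈ 0.4809

Elasticity = (dY/dX) · (X/Y)

dY/dX = 9/X
At X = 8: dY/dX = 9/8, Y = 9·ln(8)

Elasticity = (9/8) · (8 / (9·ln(8))) = 1/ln(8) ≈ 0.4809

Interpretation: for a small percentage change in X, the percentage change in Y is approximately 0.48 times as large.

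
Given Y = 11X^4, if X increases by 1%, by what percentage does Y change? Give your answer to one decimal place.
4.1%

For Y = 11X^4:
If X → X(1 + 0.01)
Then Y → Y · (1 + 0.01)^4
     ≈ Y · 1.0406

Percentage change = ((1 + 0.01)^4 − 1) × 100% ≈ 4.1%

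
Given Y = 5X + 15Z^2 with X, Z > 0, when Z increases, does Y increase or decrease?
Y increases

Taking the partial derivative:
∂Y/∂Z = 30Z

∂Y/∂Z = 30Z > 0 (assuming positive values)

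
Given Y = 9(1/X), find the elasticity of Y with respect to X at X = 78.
Elasticity = -1

Elasticity = (dY/dX) · (X/Y)

dY/dX = -9/X²
At X = 78: dY/dX = -1/676, Y = 3/26

Elasticity = (-1/676) · (78 / (3/26)) = -1

Interpretation: for a small percentage change in X, the percentage change in Y is approximately -1.00 times as large.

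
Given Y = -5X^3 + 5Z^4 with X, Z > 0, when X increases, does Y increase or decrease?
Y decreases

Taking the partial derivative:
∂Y/∂X = -15X^2

∂Y/∂X = -15X^2 < 0 (assuming positive values)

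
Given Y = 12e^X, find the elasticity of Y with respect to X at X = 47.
Elasticity = 47

Elasticity = (dY/dX) · (X/Y)

dY/dX = 12·e^X
At X = 47: dY/dX = 12·e^47, Y = 12·e^47

Elasticity = (12·e^47) · (47 / (12·e^47)) = 47

Interpretation: for a small percentage change in X, the percentage change in Y is approximately 47.00 times as large.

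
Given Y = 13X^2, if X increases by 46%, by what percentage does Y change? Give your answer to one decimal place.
113.2%

For Y = 13X^2:
If X → X(1 + 0.46)
Then Y → Y · (1 + 0.46)^2
     = Y · 2.1316

Percentage change = ((1 + 0.46)^2 − 1) × 100% ≈ 113.2%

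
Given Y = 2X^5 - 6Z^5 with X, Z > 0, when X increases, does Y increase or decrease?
Y increases

Taking the partial derivative:
∂Y/∂X = 10X^4

∂Y/∂X = 10X^4 > 0 (assuming positive values)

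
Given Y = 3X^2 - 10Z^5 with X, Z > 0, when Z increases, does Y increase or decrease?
Y decreases

Taking the partial derivative:
∂Y/∂Z = -50Z^4

∂Y/∂Z = -50Z^4 < 0 (assuming positive values)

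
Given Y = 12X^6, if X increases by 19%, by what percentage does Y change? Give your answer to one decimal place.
184.0%

For Y = 12X^6:
If X → X(1 + 0.19)
Then Y → Y · (1 + 0.19)^6
     ≈ Y · 2.8398

Percentage change = ((1 + 0.19)^6 − 1) × 100% ≈ 184.0%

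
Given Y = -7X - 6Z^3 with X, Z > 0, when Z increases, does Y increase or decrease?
Y decreases

Taking the partial derivative:
∂Y/∂Z = -18Z^2

∂Y/∂Z = -18Z^2 < 0 (assuming positive values)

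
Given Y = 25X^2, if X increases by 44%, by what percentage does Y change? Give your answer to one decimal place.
107.4%

For Y = 25X^2:
If X → X(1 + 0.44)
Then Y → Y · (1 + 0.44)^2
     = Y · 2.0736

Percentage change = ((1 + 0.44)^2 − 1) × 100% ≈ 107.4%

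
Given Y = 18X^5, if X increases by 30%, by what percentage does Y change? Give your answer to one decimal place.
271.3%

For Y = 18X^5:
If X → X(1 + 0.3)
Then Y → Y · (1 + 0.3)^5
     ≈ Y · 3.7129

Percentage change = ((1 + 0.3)^5 − 1) × 100% ≈ 271.3%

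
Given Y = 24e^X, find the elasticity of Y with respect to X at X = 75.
Elasticity = 75

Elasticity = (dY/dX) · (X/Y)

dY/dX = 24·e^X
At X = 75: dY/dX = 24·e^75, Y = 24·e^75

Elasticity = (24·e^75) · (75 / (24·e^75)) = 75

Interpretation: for a small percentage change in X, the percentage change in Y is approximately 75.00 times as large.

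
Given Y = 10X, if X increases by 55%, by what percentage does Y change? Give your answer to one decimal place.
55.0%

For Y = 10X:
If X → X(1 + 0.55)
Then Y → Y · (1 + 0.55)^1
     = Y · 1.5500

Percentage change = ((1 + 0.55)^1 − 1) × 100% = 55.0%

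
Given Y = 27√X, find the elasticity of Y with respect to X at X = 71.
Elasticity = 1/2

Elasticity = (dY/dX) · (X/Y)

dY/dX = 27/(2·√X)
At X = 71: dY/dX = 27·√71/142, Y = 27·√71

Elasticity = (27·√71/142) · (71 / (27·√71)) = 1/2

Interpretation: for a small percentage change in X, the percentage change in Y is approximately 0.50 times as large.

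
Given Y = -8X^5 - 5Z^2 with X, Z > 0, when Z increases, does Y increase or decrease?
Y decreases

Taking the partial derivative:
∂Y/∂Z = -10Z

∂Y/∂Z = -10Z < 0 (assuming positive values)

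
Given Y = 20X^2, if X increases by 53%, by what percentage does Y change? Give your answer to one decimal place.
134.1%

For Y = 20X^2:
If X → X(1 + 0.53)
Then Y → Y · (1 + 0.53)^2
     = Y · 2.3409

Percentage change = ((1 + 0.53)^2 − 1) × 100% ≈ 134.1%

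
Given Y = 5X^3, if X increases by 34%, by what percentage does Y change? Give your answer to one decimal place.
140.6%

For Y = 5X^3:
If X → X(1 + 0.34)
Then Y → Y · (1 + 0.34)^3
     ≈ Y · 2.4061

Percentage change = ((1 + 0.34)^3 − 1) × 100% ≈ 140.6%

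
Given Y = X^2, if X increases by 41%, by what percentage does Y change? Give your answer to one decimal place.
98.8%

For Y = X^2:
If X → X(1 + 0.41)
Then Y → Y · (1 + 0.41)^2
     = Y · 1.9881

Percentage change = ((1 + 0.41)^2 − 1) × 100% ≈ 98.8%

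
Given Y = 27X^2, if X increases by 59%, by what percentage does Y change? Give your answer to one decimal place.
152.8%

For Y = 27X^2:
If X → X(1 + 0.59)
Then Y → Y · (1 + 0.59)^2
     = Y · 2.5281

Percentage change = ((1 + 0.59)^2 − 1) × 100% ≈ 152.8%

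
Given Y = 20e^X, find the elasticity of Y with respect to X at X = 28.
Elasticity = 28

Elasticity = (dY/dX) · (X/Y)

dY/dX = 20·e^X
At X = 28: dY/dX = 20·e^28, Y = 20·e^28

Elasticity = (20·e^28) · (28 / (20·e^28)) = 28

Interpretation: for a small percentage change in X, the percentage change in Y is approximately 28.00 times as large.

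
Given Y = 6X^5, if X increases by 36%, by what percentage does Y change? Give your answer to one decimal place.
365.3%

For Y = 6X^5:
If X → X(1 + 0.36)
Then Y → Y · (1 + 0.36)^5
     ≈ Y · 4.6526

Percentage change = ((1 + 0.36)^5 − 1) × 100% ≈ 365.3%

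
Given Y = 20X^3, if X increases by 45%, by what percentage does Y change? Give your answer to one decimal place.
204.9%

For Y = 20X^3:
If X → X(1 + 0.45)
Then Y → Y · (1 + 0.45)^3
     ≈ Y · 3.0486

Percentage change = ((1 + 0.45)^3 − 1) × 100% ≈ 204.9%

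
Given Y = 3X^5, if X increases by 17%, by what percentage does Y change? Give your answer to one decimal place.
119.2%

For Y = 3X^5:
If X → X(1 + 0.17)
Then Y → Y · (1 + 0.17)^5
     ≈ Y · 2.1924

Percentage change = ((1 + 0.17)^5 − 1) × 100% ≈ 119.2%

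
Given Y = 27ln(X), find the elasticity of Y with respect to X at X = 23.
Elasticity = 1/ln(23) ≈ 0.3189

Elasticity = (dY/dX) · (X/Y)

dY/dX = 27/X
At X = 23: dY/dX = 27/23, Y = 27·ln(23)

Elasticity = (27/23) · (23 / (27·ln(23))) = 1/ln(23) ≈ 0.3189

Interpretation: for a small percentage change in X, the percentage change in Y is approximately 0.32 times as large.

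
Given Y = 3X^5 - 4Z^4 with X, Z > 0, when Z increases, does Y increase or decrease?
Y decreases

Taking the partial derivative:
∂Y/∂Z = -16Z^3

∂Y/∂Z = -16Z^3 < 0 (assuming positive values)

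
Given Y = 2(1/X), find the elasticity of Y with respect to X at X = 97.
Elasticity = -1

Elasticity = (dY/dX) · (X/Y)

dY/dX = -2/X²
At X = 97: dY/dX = -2/9409, Y = 2/97

Elasticity = (-2/9409) · (97 / (2/97)) = -1

Interpretation: for a small percentage change in X, the percentage change in Y is approximately -1.00 times as large.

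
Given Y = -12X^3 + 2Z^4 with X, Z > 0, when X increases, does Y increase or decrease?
Y decreases

Taking the partial derivative:
∂Y/∂X = -36X^2

∂Y/∂X = -36X^2 < 0 (assuming positive values)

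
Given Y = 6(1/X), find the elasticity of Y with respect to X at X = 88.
Elasticity = -1

Elasticity = (dY/dX) · (X/Y)

dY/dX = -6/X²
At X = 88: dY/dX = -3/3872, Y = 3/44

Elasticity = (-3/3872) · (88 / (3/44)) = -1

Interpretation: for a small percentage change in X, the percentage change in Y is approximately -1.00 times as large.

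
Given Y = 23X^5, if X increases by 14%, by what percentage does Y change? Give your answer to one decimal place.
92.5%

For Y = 23X^5:
If X → X(1 + 0.14)
Then Y → Y · (1 + 0.14)^5
     ≈ Y · 1.9254

Percentage change = ((1 + 0.14)^5 − 1) × 100% ≈ 92.5%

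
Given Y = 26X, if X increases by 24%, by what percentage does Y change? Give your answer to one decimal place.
24.0%

For Y = 26X:
If X → X(1 + 0.24)
Then Y → Y · (1 + 0.24)^1
     = Y · 1.2400

Percentage change = ((1 + 0.24)^1 − 1) × 100% = 24.0%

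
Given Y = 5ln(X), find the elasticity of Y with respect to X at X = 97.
Elasticity = 1/ln(97) ≈ 0.2186

Elasticity = (dY/dX) · (X/Y)

dY/dX = 5/X
At X = 97: dY/dX = 5/97, Y = 5·ln(97)

Elasticity = (5/97) · (97 / (5·ln(97))) = 1/ln(97) ≈ 0.2186

Interpretation: for a small percentage change in X, the percentage change in Y is approximately 0.22 times as large.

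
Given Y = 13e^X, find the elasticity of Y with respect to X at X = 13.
Elasticity = 13

Elasticity = (dY/dX) · (X/Y)

dY/dX = 13·e^X
At X = 13: dY/dX = 13·e^13, Y = 13·e^13

Elasticity = (13·e^13) · (13 / (13·e^13)) = 13

Interpretation: for a small percentage change in X, the percentage change in Y is approximately 13.00 times as large.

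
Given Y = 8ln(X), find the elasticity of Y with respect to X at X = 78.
Elasticity = 1/ln(78) ≈ 0.2295

Elasticity = (dY/dX) · (X/Y)

dY/dX = 8/X
At X = 78: dY/dX = 4/39, Y = 8·ln(78)

Elasticity = (4/39) · (78 / (8·ln(78))) = 1/ln(78) ≈ 0.2295

Interpretation: for a small percentage change in X, the percentage change in Y is approximately 0.23 times as large.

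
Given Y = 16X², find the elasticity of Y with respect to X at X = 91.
Elasticity = 2

Elasticity = (dY/dX) · (X/Y)

dY/dX = 32·X
At X = 91: dY/dX = 2912, Y = 132496

Elasticity = 2912 · (91 / 132496) = 2

Interpretation: for a small percentage change in X, the percentage change in Y is approximately 2.00 times as large.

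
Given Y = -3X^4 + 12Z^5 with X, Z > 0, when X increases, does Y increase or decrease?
Y decreases

Taking the partial derivative:
∂Y/∂X = -12X^3

∂Y/∂X = -12X^3 < 0 (assuming positive values)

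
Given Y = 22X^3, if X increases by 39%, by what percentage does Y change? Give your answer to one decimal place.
168.6%

For Y = 22X^3:
If X → X(1 + 0.39)
Then Y → Y · (1 + 0.39)^3
     ≈ Y · 2.6856

Percentage change = ((1 + 0.39)^3 − 1) × 100% ≈ 168.6%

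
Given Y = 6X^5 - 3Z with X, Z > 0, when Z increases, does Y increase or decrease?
Y decreases

Taking the partial derivative:
∂Y/∂Z = -3

∂Y/∂Z = -3 < 0 (assuming positive values)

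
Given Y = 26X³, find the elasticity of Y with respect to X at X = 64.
Elasticity = 3

Elasticity = (dY/dX) · (X/Y)

dY/dX = 78·X²
At X = 64: dY/dX = 319488, Y = 6815744

Elasticity = 319488 · (64 / 6815744) = 3

Interpretation: for a small percentage change in X, the percentage change in Y is approximately 3.00 times as large.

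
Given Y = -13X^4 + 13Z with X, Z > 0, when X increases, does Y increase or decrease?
Y decreases

Taking the partial derivative:
∂Y/∂X = -52X^3

∂Y/∂X = -52X^3 < 0 (assuming positive values)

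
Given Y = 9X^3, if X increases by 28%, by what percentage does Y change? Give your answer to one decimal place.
109.7%

For Y = 9X^3:
If X → X(1 + 0.28)
Then Y → Y · (1 + 0.28)^3
     ≈ Y · 2.0972

Percentage change = ((1 + 0.28)^3 − 1) × 100% ≈ 109.7%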